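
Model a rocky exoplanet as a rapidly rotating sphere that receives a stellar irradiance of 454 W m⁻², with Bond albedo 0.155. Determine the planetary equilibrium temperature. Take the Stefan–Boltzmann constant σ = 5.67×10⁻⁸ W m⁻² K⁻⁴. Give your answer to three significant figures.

The planet absorbs (1−α)S over its disc πR² and re-emits over 4πR², so the mean absorbed flux is (1−0.155)·454.0/4 = 95.91 W m⁻².
Set σT⁴ = 95.91 → T = (95.91/σ)^(1/4) = 202.8 K.

203 K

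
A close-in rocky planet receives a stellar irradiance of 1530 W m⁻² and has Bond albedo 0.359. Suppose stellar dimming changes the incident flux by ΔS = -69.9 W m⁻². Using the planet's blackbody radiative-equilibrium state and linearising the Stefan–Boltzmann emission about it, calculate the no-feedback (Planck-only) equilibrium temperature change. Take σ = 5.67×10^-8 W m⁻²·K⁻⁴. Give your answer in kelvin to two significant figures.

The baseline emission temperature is T_e = 256.4 K.
ΔF = Δ[S(1−α)]/4 = (1−0.359)·-69.9/4 = -11.20 W m⁻².
Linearising σT⁴ gives d(σT⁴)/dT = 4σT_e³ = 3.824 W m⁻² per K.
ΔT₀ = ΔF/λ_P = -11.20/3.824 = -2.93 K.

-2.9 kelvin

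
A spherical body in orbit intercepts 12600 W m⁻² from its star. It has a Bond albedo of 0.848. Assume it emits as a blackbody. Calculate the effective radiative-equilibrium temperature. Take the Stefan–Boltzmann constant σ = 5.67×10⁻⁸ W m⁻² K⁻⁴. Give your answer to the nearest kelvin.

Averaging over the sphere, the absorbed flux is S(1−α)/4 = 478.8 W m⁻².
Set σT⁴ = 478.8 → T = (478.8/σ)^(1/4) = 303.1 K.

303 K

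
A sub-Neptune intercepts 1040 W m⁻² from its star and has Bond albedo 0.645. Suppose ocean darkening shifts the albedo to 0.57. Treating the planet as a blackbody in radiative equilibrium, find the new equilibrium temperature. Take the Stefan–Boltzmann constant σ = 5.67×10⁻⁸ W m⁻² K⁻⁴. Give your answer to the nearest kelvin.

211 K

T₂ = [S(1−α₂)/(4σ)]^(1/4) = [1040·0.43/(4σ)]^(1/4) = 210.7 K.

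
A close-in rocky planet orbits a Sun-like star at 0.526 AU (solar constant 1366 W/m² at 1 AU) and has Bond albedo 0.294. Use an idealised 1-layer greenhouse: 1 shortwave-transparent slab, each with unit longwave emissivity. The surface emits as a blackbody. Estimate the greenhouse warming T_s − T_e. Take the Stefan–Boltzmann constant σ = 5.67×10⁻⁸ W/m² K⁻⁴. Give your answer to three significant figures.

Flux at the orbit: S = 1366/(0.526)² = 4937 W/m².
The effective emission temperature is T_e = [S(1−α)/(4σ)]^¼ = 352.1 K.
Surface: T_s = (2)^¼·T_e = 418.7 K.
Warming: T_s − T_e = 66.62 K.

66.6 K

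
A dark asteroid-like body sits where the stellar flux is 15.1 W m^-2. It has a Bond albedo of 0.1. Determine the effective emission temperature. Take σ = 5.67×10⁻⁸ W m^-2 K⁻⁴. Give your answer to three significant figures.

88.0 K

Absorbed flux (global mean): S(1−α)/4 = 15.10·0.9/4 = 3.397 W m^-2.
Set σT⁴ = 3.397 → T = (3.397/σ)^(1/4) = 87.98 K.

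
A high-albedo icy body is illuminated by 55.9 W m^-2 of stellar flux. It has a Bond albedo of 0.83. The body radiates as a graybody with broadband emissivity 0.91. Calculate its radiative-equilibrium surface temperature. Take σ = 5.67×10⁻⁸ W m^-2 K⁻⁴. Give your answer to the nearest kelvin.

Absorbed flux (global mean): S(1−α)/4 = 55.90·0.17/4 = 2.376 W m^-2.
Radiative balance εσT⁴ = 2.376 gives T = [2.376/(0.91·σ)]^(1/4) = 82.37 K.

82 kelvin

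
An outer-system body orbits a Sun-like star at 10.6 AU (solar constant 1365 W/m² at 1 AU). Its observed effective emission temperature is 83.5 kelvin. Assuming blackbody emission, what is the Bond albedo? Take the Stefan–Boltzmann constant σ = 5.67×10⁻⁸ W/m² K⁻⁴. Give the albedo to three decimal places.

Irradiance scales as 1/d², so S = 1365 W/m² × (1/10.6)² = 12.15 W/m².
Rearranging the radiative balance, α = 1 − 4σT⁴/S.
σT⁴ = 2.756 W/m², so 4σT⁴ = 11.03 W/m².
Hence α = 1 − 11.03/12.15 = 0.0925.

0.092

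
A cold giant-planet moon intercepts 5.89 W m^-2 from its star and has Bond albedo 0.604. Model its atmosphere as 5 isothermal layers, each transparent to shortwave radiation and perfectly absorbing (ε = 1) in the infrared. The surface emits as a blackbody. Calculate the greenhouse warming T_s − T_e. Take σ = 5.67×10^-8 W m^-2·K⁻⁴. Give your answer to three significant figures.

32.0 K

OLR = S(1−α)/4 = 0.5831 W m^-2; the top layer radiates at T_e = 56.63 K.
T_s = (N+1)^(1/4)·T_e = 88.63 K.
So the greenhouse effect raises the surface by 88.63 − 56.63 = 32.00 K.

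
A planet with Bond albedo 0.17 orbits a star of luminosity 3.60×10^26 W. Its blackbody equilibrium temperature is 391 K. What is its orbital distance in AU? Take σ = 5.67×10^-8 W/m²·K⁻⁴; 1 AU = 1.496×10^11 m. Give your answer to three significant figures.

The flux needed for this T is 4σT⁴/(1−0.17) = 6387 W/m².
Then d = [L/(4πS)]^(1/2) = 6.697×10^10 m, i.e. 0.4477 AU.

0.448 AU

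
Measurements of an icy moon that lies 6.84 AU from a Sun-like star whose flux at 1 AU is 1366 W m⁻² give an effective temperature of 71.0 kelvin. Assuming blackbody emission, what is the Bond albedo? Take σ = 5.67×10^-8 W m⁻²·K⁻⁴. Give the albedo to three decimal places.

0.803

By the inverse-square law, S = 1366/6.84² = 29.20 W m⁻².
Energy balance: S(1−α)/4 = σT⁴, so 1−α = 4σT⁴/S.
4σT⁴ = 4·5.67×10⁻⁸·(71.0)⁴ = 5.763 W m⁻².
Hence α = 1 − 5.763/29.20 = 0.8026.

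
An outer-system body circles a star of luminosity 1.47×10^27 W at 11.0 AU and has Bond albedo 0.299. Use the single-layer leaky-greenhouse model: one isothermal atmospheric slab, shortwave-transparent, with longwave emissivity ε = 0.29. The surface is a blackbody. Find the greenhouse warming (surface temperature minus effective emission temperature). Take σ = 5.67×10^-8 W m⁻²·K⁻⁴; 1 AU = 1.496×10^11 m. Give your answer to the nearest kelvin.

d = 11.0 × 1.496×10^11 m = 1.646×10^12 m.
Spreading L over a sphere of radius d: S = 1.47×10^27/(4π·1.65×10^12²) = 43.20 W m⁻².
The planet radiates to space at T_e = [S(1−α)/(4σ)]^(1/4) = 107.5 K.
The surface balance (absorbed SW + ε·downward IR = σT_s⁴) with T_a⁴ = T_s⁴/2 reduces to T_s = T_e·[2/(2−ε)]^¼ = 111.8 K.
T_s − T_e = 111.8 − 107.5 = 4.293 K.

4 K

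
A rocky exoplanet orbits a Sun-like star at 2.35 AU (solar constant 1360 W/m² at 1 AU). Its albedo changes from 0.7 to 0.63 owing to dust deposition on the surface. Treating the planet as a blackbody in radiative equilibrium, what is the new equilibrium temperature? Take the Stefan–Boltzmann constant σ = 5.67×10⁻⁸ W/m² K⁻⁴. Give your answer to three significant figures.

By the inverse-square law, S = 1360/2.35² = 246.3 W/m².
With the new albedo, S(1−α₂)/4 = 22.78 W/m², so T₂ = 141.6 K.

142 K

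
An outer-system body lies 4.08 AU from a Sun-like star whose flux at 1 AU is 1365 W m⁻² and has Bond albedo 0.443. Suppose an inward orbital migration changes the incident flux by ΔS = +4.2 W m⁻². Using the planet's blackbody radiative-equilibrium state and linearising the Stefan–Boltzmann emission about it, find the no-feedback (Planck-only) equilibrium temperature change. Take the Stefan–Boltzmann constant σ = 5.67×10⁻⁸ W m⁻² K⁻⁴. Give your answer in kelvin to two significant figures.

Irradiance scales as 1/d², so S = 1365 W m⁻² × (1/4.08)² = 82.00 W m⁻².
Reference equilibrium: T_e = [S(1−α)/(4σ)]^(1/4) = 119.1 K.
TOA radiative forcing: ΔF = (1−α)ΔS/4 = 0.557·(+4.2)/4 = 0.5848 W m⁻².
Linearising σT⁴ gives d(σT⁴)/dT = 4σT_e³ = 0.3834 W m⁻² per K.
ΔT₀ = ΔF/λ_P = 0.5848/0.3834 = 1.53 K.

1.5 K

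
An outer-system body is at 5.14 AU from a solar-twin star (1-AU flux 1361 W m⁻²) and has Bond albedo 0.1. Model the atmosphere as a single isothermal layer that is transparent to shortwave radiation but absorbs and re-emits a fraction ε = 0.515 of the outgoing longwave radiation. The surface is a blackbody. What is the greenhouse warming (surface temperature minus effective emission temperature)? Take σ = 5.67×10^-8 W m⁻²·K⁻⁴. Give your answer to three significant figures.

Flux at the orbit: S = 1361/(5.14)² = 51.51 W m⁻².
Effective emission temperature (TOA balance): σT_e⁴ = S(1−α)/4 = 11.59 W m⁻² → T_e = 119.6 K.
The surface balance (absorbed SW + ε·downward IR = σT_s⁴) with T_a⁴ = T_s⁴/2 reduces to T_s = T_e·[2/(2−ε)]^¼ = 128.8 K.
Greenhouse warming: T_s − T_e = 9.240 K.

9.24 K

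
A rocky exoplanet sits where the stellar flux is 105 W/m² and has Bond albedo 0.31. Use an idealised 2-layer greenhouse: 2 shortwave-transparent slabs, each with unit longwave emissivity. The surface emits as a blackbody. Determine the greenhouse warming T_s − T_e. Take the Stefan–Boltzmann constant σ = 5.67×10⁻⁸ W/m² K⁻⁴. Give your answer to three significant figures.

42.3 kelvin

OLR = S(1−α)/4 = 18.11 W/m²; the top layer radiates at T_e = 133.7 K.
Surface: T_s = (3)^¼·T_e = 175.9 K.
Warming: T_s − T_e = 42.26 K.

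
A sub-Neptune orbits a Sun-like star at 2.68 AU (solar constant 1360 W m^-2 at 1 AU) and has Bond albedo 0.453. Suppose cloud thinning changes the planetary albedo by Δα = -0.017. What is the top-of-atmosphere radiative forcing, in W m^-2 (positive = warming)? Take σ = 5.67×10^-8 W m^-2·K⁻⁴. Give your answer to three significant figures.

0.805 W m^-2

Flux at the orbit: S = 1360/(2.68)² = 189.4 W m^-2.
ΔF = −(S/4)Δα = −(189.4/4)×(-0.017) = 0.8047 W m^-2.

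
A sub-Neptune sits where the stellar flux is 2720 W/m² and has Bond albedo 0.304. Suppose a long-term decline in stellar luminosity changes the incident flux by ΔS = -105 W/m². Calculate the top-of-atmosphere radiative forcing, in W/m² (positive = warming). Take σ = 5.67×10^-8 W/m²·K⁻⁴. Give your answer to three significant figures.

-18.3 W/m²

Only a fraction (1−α) is absorbed and it's spread over 4πR², so ΔF = (1−α)ΔS/4 = -18.27 W/m².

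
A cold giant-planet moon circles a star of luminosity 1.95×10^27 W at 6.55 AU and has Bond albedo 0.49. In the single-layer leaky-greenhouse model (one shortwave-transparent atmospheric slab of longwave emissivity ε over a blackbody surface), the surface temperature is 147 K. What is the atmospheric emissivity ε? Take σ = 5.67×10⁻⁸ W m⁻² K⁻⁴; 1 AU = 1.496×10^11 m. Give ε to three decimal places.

Orbital distance: d = 6.55 AU = 9.799×10^11 m.
S = L/(4πd²) = 161.6 W m⁻².
Effective temperature: T_e = [S(1−α)/(4σ)]^(1/4) = 138.1 K.
T_s⁴ = T_e⁴·2/(2−ε) → ε = 2 − 2(T_e/T_s)⁴ = 2 − 2·(138.1/147)⁴ = 0.4434.

0.443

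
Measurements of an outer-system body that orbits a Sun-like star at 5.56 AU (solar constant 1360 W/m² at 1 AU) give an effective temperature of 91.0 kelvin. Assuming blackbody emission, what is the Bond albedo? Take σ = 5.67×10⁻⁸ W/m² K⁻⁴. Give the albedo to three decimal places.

By the inverse-square law, S = 1360/5.56² = 43.99 W/m².
Energy balance: S(1−α)/4 = σT⁴, so 1−α = 4σT⁴/S.
σT⁴ = 3.888 W/m², so 4σT⁴ = 15.55 W/m².
1−α = 15.55/43.99 = 0.3535, so α = 0.6465.

0.646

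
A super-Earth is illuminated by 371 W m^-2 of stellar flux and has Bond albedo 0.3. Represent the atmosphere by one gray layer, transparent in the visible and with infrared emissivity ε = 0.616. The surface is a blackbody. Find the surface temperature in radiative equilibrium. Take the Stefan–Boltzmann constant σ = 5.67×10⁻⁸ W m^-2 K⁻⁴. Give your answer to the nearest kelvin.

202 K

Effective emission temperature (TOA balance): σT_e⁴ = S(1−α)/4 = 64.92 W m^-2 → T_e = 184.0 K.
For a single slab of emissivity ε, T_s⁴ = 2T_e⁴/(2−ε); thus T_s = 184.0·(1.445)^(1/4) = 201.7 K.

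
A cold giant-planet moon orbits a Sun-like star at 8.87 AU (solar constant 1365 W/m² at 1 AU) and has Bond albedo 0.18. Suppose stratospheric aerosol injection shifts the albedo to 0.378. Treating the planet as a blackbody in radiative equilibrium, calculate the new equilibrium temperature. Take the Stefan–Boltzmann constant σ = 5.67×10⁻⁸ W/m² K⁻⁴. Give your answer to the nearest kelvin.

83 K

Irradiance scales as 1/d², so S = 1365 W/m² × (1/8.87)² = 17.35 W/m².
With the new albedo, S(1−α₂)/4 = 2.698 W/m², so T₂ = 83.05 K.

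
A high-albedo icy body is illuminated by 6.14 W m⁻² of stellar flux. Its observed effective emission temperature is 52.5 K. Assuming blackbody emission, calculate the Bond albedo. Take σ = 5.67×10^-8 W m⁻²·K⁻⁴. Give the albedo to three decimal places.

Energy balance: S(1−α)/4 = σT⁴, so 1−α = 4σT⁴/S.
σT⁴ = 0.4307 W m⁻², so 4σT⁴ = 1.723 W m⁻².
Hence α = 1 − 1.723/6.140 = 0.7194.

0.719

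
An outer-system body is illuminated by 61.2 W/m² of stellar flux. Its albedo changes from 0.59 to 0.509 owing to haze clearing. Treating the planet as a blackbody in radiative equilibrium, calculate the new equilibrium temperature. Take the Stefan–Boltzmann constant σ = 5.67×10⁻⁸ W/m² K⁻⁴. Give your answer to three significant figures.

107 kelvin

New equilibrium: T₂ = [(1−0.509)·61.20/(4σ)]^(1/4) = 107.3 K.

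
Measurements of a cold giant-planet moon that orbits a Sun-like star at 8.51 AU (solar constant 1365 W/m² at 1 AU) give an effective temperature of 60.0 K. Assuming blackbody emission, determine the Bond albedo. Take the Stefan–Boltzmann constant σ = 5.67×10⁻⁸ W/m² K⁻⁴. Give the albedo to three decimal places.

0.844

By the inverse-square law, S = 1365/8.51² = 18.85 W/m².
From σT⁴ = S(1−α)/4 we invert for α: 1−α = 4σT⁴/S.
4σT⁴ = 4·5.67×10⁻⁸·(60.0)⁴ = 2.939 W/m².
1−α = 2.939/18.85 = 0.1559, so α = 0.8441.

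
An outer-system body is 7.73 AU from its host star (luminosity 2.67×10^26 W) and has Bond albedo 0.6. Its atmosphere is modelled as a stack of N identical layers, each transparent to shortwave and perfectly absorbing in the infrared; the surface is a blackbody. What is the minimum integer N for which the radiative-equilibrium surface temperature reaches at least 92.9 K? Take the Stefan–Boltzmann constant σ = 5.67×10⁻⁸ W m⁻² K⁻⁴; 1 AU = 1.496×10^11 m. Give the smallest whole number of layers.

2

Orbital distance: d = 7.73 AU = 1.156×10^12 m.
Flux at the orbit: S = L/(4πd²) = 2.67×10^26/(4π·(1.16×10^12)²) = 15.89 W m⁻².
The effective emission temperature is T_e = [S(1−α)/(4σ)]^¼ = 72.76 K.
T_s = (N+1)^(1/4)·T_e ≥ 92.9 K requires N+1 ≥ (T_s/T_e)⁴ = (92.9/72.76)⁴ = 2.658.
The minimum whole number is N = 2.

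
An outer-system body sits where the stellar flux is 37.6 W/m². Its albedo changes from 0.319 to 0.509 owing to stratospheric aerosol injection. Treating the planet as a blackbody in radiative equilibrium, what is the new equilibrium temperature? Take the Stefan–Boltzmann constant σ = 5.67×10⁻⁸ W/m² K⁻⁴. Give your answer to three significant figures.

95.0 K

T₂ = [S(1−α₂)/(4σ)]^(1/4) = [37.60·0.491/(4σ)]^(1/4) = 94.99 K.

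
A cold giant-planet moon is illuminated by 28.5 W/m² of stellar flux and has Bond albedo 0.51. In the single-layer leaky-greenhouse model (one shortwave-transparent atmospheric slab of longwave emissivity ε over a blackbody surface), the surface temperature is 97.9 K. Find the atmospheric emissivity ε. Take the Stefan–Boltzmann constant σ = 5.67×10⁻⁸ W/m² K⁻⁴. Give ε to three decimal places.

Effective temperature: T_e = [S(1−α)/(4σ)]^(1/4) = 88.58 K.
Since (2−ε)/2 = (T_e/T_s)⁴ = 0.6703, ε = 0.6594.

0.659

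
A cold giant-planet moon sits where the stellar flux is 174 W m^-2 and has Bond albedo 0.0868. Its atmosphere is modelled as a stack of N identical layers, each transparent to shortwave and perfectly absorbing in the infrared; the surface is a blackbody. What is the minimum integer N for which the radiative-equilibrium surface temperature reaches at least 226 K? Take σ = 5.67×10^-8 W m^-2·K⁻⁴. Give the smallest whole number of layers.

Top-of-atmosphere balance: σT_e⁴ = S(1−α)/4 = 39.72 W m^-2 → T_e = 162.7 K.
T_s = (N+1)^(1/4)·T_e ≥ 226 K requires N+1 ≥ (T_s/T_e)⁴ = (226/162.7)⁴ = 3.724.
Rounding up, N = 3.

3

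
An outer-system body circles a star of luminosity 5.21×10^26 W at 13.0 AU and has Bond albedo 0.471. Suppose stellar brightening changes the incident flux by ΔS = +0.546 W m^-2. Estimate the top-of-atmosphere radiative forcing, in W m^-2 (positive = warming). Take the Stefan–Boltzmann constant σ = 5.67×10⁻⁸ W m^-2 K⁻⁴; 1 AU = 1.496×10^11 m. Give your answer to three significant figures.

Orbital distance: d = 13.0 AU = 1.945×10^12 m.
S = L/(4πd²) = 10.96 W m^-2.
Only a fraction (1−α) is absorbed and it's spread over 4πR², so ΔF = (1−α)ΔS/4 = 0.07221 W m^-2.

0.0722 W m^-2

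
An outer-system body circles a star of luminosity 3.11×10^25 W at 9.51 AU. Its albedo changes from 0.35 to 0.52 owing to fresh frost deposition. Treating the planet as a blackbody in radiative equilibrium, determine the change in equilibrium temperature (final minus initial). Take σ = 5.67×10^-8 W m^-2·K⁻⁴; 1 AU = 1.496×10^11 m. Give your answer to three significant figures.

Orbital distance: d = 9.51 AU = 1.423×10^12 m.
Flux at the orbit: S = L/(4πd²) = 3.11×10^25/(4π·(1.42×10^12)²) = 1.223 W m^-2.
With α = 0.35, T₁ = 43.27 K.
With α = 0.52, T₂ = 40.11 K.
Change: 40.11 − 43.27 = -3.158 K.

-3.16 K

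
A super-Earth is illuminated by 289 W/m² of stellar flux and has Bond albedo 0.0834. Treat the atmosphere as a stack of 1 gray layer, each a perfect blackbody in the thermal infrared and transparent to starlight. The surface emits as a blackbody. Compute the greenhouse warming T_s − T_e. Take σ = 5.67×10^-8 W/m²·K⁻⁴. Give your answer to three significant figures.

35.0 K

OLR = S(1−α)/4 = 66.22 W/m²; the top layer radiates at T_e = 184.9 K.
Surface: T_s = (2)^¼·T_e = 219.8 K.
Warming: T_s − T_e = 34.98 K.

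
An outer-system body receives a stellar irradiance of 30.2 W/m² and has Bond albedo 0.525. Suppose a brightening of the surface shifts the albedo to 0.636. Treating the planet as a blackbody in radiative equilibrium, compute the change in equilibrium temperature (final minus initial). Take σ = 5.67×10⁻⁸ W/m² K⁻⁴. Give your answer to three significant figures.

Initial: T₁ = [S(1−0.525)/(4σ)]^(1/4) = 89.18 K.
Final:   T₂ = [S(1−0.636)/(4σ)]^(1/4) = 83.44 K.
ΔT = T₂ − T₁ = -5.741 K.

-5.74 K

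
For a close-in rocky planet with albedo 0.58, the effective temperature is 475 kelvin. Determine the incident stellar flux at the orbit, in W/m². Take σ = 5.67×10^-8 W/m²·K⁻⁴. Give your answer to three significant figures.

From S(1−α)/4 = σT⁴: S = 4σT⁴/(1−α).
σT⁴ = 5.67×10⁻⁸·(475)⁴ = 2886 W/m².
So S = 4×2886/(1−0.58) = 27490 W/m².

27500 W/m²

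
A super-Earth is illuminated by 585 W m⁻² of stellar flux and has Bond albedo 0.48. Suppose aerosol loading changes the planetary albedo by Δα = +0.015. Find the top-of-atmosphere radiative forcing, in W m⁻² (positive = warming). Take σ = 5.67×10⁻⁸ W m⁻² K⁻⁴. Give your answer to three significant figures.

-2.19 W m⁻²

ΔF = −(S/4)Δα = −(585.0/4)×(+0.015) = -2.194 W m⁻².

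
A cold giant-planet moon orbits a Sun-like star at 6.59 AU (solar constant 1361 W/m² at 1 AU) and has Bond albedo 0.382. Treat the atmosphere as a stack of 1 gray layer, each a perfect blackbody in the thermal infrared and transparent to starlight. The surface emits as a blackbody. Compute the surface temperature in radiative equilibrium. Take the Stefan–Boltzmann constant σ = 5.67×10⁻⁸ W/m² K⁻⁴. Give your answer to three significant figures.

Irradiance scales as 1/d², so S = 1361 W/m² × (1/6.59)² = 31.34 W/m².
OLR = S(1−α)/4 = 4.842 W/m²; the top layer radiates at T_e = 96.13 K.
For an N-layer opaque stack, T_s⁴ = (N+1)T_e⁴, hence T_s = (2)^(1/4)×96.13 K = 114.3 K.

114 kelvin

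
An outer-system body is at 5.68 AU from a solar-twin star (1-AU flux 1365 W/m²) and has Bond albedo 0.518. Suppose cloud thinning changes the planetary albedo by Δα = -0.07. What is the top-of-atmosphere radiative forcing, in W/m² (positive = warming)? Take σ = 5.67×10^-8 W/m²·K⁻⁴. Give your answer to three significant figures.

0.740 W/m²

Irradiance scales as 1/d², so S = 1365 W/m² × (1/5.68)² = 42.31 W/m².
ΔF = −(S/4)Δα = −(42.31/4)×(-0.07) = 0.7404 W/m².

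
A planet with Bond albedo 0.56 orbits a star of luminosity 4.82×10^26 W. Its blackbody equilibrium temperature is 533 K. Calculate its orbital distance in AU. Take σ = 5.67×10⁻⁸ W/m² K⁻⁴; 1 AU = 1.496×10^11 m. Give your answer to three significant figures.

Required flux: S = 4σT⁴/(1−α) = 41600 W/m².
S = L/(4πd²) → d = √(L/4πS) = √(4.82×10^26/(4π·41600)) = 3.036×10^10 m = 0.2030 AU.

0.203 AU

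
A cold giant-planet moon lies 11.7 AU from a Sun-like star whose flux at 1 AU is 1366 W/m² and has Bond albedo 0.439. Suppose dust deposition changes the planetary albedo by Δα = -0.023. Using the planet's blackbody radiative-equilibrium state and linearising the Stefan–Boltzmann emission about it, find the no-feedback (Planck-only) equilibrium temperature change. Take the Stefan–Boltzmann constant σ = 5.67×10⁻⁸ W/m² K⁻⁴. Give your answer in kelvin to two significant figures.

0.72 kelvin

By the inverse-square law, S = 1366/11.7² = 9.979 W/m².
The baseline emission temperature is T_e = 70.49 K.
TOA radiative forcing: ΔF = −S·Δα/4 = −9.979·(-0.023)/4 = 0.05738 W/m².
Linearising σT⁴ gives d(σT⁴)/dT = 4σT_e³ = 0.07942 W/m² per K.
ΔT₀ = ΔF/λ_P = 0.05738/0.07942 = 0.722 K.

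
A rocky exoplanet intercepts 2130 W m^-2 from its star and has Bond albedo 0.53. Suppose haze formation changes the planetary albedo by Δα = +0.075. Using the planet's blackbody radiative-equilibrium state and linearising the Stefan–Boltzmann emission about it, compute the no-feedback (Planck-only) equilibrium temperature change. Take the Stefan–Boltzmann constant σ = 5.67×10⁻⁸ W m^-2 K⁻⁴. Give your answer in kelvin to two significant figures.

-10 kelvin

Unperturbed T_e = [2130·(1−0.53)/(4σ)]^¼ = 257.8 K.
ΔF = −(S/4)Δα = −(2130/4)×(+0.075) = -39.94 W m^-2.
Linearising σT⁴ gives d(σT⁴)/dT = 4σT_e³ = 3.884 W m^-2 per K.
So ΔT₀ = -39.94/3.884 = -10.3 K.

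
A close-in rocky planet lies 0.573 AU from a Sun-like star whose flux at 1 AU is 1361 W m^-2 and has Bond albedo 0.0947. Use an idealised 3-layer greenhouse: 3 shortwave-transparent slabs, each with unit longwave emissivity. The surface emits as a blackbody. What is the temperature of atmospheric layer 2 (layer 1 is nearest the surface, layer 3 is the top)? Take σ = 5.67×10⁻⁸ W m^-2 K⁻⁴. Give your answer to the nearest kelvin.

427 K

By the inverse-square law, S = 1361/0.573² = 4145 W m^-2.
OLR = S(1−α)/4 = 938.2 W m^-2; the top layer radiates at T_e = 358.7 K.
In the N-layer model, layer k (counted from the surface) has T_k = (N+1−k)^(1/4)·T_e.
With k = 2: T_2 = (3+1−2)^¼·358.7 K = 426.5 K.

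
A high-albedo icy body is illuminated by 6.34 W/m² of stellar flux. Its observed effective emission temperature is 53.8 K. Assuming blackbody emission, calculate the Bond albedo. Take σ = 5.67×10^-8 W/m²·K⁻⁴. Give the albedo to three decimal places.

Rearranging the radiative balance, α = 1 − 4σT⁴/S.
4σT⁴ = 4·5.67×10⁻⁸·(53.8)⁴ = 1.900 W/m².
Hence α = 1 − 1.900/6.340 = 0.7003.

0.700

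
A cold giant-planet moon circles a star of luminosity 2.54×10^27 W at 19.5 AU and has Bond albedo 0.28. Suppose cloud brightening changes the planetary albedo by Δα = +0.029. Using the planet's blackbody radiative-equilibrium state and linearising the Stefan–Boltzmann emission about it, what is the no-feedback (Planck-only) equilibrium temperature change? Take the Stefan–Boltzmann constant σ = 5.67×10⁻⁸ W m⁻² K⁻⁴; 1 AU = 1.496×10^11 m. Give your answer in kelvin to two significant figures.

d = 19.5 × 1.496×10^11 m = 2.917×10^12 m.
Spreading L over a sphere of radius d: S = 2.54×10^27/(4π·2.92×10^12²) = 23.75 W m⁻².
Reference equilibrium: T_e = [S(1−α)/(4σ)]^(1/4) = 93.18 K.
The change in absorbed flux is Δ[S(1−α)/4] = −SΔα/4 = -0.1722 W m⁻².
Planck response: λ_P = 4σT_e³ = 4·5.67×10⁻⁸·(93.18)³ = 0.1835 W m⁻²/K.
Hence the no-feedback warming is ΔF/(4σT_e³) = -0.938 K.

-0.94 K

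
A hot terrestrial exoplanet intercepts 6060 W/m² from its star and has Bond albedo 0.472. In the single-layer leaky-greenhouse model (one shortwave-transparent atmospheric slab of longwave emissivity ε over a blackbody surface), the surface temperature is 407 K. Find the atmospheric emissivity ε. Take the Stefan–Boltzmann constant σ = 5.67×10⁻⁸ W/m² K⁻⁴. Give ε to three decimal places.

0.972

First, T_e = [6060·(1−0.472)/(4σ)]^(1/4) = 344.6 K.
Since (2−ε)/2 = (T_e/T_s)⁴ = 0.5141, ε = 0.9717.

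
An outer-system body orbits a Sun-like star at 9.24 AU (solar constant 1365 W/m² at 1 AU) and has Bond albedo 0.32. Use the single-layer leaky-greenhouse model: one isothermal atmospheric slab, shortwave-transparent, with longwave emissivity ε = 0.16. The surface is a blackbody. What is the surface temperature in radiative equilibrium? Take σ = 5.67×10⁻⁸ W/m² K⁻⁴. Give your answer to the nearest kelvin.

Flux at the orbit: S = 1365/(9.24)² = 15.99 W/m².
At the top of the atmosphere, σT_e⁴ = S(1−α)/4 = 2.718 W/m², giving T_e = 83.21 K.
For a single slab of emissivity ε, T_s⁴ = 2T_e⁴/(2−ε); thus T_s = 83.21·(1.087)^(1/4) = 84.96 K.

85 K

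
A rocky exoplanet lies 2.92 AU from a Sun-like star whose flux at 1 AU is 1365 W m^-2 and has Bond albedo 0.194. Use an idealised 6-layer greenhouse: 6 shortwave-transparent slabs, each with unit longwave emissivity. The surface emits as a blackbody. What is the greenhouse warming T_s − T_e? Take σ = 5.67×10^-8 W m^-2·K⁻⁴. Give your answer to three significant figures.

96.8 kelvin

By the inverse-square law, S = 1365/2.92² = 160.1 W m^-2.
Top-of-atmosphere balance: σT_e⁴ = S(1−α)/4 = 32.26 W m^-2 → T_e = 154.4 K.
Surface: T_s = (7)^¼·T_e = 251.2 K.
So the greenhouse effect raises the surface by 251.2 − 154.4 = 96.77 K.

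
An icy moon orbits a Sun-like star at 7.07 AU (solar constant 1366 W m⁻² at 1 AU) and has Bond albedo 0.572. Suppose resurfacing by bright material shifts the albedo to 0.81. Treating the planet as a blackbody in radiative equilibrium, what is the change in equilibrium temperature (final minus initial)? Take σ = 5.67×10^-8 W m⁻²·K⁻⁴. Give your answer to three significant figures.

Flux at the orbit: S = 1366/(7.07)² = 27.33 W m⁻².
Initial: T₁ = [S(1−0.572)/(4σ)]^(1/4) = 84.74 K.
With α = 0.81, T₂ = 69.17 K.
Change: 69.17 − 84.74 = -15.57 K.

-15.6 K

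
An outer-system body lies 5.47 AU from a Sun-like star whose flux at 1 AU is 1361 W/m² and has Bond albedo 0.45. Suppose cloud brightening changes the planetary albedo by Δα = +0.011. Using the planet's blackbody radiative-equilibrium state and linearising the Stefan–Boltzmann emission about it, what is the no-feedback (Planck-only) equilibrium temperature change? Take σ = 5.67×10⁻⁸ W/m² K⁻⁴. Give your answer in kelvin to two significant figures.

-0.51 K

Irradiance scales as 1/d², so S = 1361 W/m² × (1/5.47)² = 45.49 W/m².
The baseline emission temperature is T_e = 102.5 K.
TOA radiative forcing: ΔF = −S·Δα/4 = −45.49·(+0.011)/4 = -0.1251 W/m².
The Planck feedback parameter is 4σT_e³ = 0.2441 W/m²/K.
So ΔT₀ = -0.1251/0.2441 = -0.512 K.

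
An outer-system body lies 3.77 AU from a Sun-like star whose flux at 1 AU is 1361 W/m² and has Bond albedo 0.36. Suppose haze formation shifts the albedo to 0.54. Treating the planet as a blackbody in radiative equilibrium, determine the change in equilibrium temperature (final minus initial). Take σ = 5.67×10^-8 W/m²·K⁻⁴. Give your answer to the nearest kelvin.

Irradiance scales as 1/d², so S = 1361 W/m² × (1/3.77)² = 95.76 W/m².
Before: T₁ = [95.76·0.64/(4σ)]^(1/4) = 128.2 K.
With α = 0.54, T₂ = 118.1 K.
Change: 118.1 − 128.2 = -10.16 K.

-10 K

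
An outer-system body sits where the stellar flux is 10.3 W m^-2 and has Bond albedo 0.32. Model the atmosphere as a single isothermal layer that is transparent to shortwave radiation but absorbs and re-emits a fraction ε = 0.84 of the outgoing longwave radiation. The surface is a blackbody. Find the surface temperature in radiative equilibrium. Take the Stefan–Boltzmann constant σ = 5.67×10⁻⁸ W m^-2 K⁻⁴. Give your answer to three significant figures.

85.4 K

Effective emission temperature (TOA balance): σT_e⁴ = S(1−α)/4 = 1.751 W m^-2 → T_e = 74.55 K.
For a single slab of emissivity ε, T_s⁴ = 2T_e⁴/(2−ε); thus T_s = 74.55·(1.724)^(1/4) = 85.42 K.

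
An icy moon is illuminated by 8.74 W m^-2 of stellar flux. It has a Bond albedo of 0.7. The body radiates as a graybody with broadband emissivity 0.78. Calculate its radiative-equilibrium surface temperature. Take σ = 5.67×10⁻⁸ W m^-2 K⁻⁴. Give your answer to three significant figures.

62.0 kelvin

Absorbed flux (global mean): S(1−α)/4 = 8.740·0.3/4 = 0.6555 W m^-2.
Radiative balance εσT⁴ = 0.6555 gives T = [0.6555/(0.78·σ)]^(1/4) = 62.05 K.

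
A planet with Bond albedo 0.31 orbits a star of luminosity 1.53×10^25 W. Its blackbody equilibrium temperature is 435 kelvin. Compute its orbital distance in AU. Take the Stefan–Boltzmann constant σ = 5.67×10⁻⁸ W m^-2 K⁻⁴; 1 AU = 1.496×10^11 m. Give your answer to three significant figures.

Energy balance gives S = 4σT⁴/(1−α) = 11770 W m^-2.
S = L/(4πd²) → d = √(L/4πS) = √(1.53×10^25/(4π·11770)) = 1.017×10^10 m = 0.06799 AU.

0.0680 AU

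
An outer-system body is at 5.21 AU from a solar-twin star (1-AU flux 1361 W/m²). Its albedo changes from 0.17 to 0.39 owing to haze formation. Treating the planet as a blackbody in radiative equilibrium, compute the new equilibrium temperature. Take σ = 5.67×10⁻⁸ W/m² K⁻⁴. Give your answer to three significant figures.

108 K

Irradiance scales as 1/d², so S = 1361 W/m² × (1/5.21)² = 50.14 W/m².
New equilibrium: T₂ = [(1−0.39)·50.14/(4σ)]^(1/4) = 107.8 K.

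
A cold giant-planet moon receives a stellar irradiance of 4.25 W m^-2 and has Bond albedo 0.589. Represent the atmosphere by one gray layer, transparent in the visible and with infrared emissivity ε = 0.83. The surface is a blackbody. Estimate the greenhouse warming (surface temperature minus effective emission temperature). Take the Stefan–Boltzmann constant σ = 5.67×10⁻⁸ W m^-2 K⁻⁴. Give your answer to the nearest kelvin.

8 K

The planet radiates to space at T_e = [S(1−α)/(4σ)]^(1/4) = 52.68 K.
Surface balance with a leaky layer gives σT_s⁴ = σT_e⁴·2/(2−ε), so T_s = T_e·[2/(2−0.83)]^(1/4) = 60.24 K.
Greenhouse warming: T_s − T_e = 7.556 K.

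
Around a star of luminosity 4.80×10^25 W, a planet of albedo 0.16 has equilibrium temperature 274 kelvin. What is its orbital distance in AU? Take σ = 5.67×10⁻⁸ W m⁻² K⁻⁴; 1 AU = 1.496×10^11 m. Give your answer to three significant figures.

Energy balance gives S = 4σT⁴/(1−α) = 1522 W m⁻².
S = L/(4πd²) → d = √(L/4πS) = √(4.80×10^25/(4π·1522)) = 5.010×10^10 m = 0.3349 AU.

0.335 AU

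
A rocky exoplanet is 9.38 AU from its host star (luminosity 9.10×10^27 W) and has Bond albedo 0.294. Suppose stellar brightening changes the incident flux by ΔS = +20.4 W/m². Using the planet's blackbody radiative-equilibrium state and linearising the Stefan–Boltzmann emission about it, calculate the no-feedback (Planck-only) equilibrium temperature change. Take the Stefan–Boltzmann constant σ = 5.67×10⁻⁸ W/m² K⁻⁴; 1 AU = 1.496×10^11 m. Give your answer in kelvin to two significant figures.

2.6 K

d = 9.38 × 1.496×10^11 m = 1.403×10^12 m.
Spreading L over a sphere of radius d: S = 9.10×10^27/(4π·1.40×10^12²) = 367.8 W/m².
The baseline emission temperature is T_e = 183.9 K.
ΔF = Δ[S(1−α)]/4 = (1−0.294)·+20.4/4 = 3.601 W/m².
The Planck feedback parameter is 4σT_e³ = 1.412 W/m²/K.
ΔT₀ = ΔF/λ_P = 3.601/1.412 = 2.55 K.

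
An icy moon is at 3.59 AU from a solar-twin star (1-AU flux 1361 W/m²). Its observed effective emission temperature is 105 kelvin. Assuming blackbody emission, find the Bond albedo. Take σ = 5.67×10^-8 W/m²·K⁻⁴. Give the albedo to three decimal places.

0.739

Irradiance scales as 1/d², so S = 1361 W/m² × (1/3.59)² = 105.6 W/m².
Rearranging the radiative balance, α = 1 − 4σT⁴/S.
4σT⁴ = 4·5.67×10⁻⁸·(105)⁴ = 27.57 W/m².
Hence α = 1 − 27.57/105.6 = 0.7389.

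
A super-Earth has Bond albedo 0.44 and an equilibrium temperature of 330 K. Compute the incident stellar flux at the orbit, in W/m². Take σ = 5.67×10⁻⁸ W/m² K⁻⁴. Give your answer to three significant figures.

4800 W/m²

Invert the energy balance for S: S = 4σT⁴/(1−α).
σT⁴ = 5.67×10⁻⁸·(330)⁴ = 672.4 W/m².
So S = 4×672.4/(1−0.44) = 4803 W/m².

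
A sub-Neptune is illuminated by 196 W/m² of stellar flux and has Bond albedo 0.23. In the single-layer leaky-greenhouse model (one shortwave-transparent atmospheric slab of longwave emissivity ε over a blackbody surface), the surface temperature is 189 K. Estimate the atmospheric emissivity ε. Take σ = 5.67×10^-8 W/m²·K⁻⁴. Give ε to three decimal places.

0.957

Effective temperature: T_e = [S(1−α)/(4σ)]^(1/4) = 160.6 K.
Inverting T_s⁴ = 2T_e⁴/(2−ε): (T_e/T_s)⁴ = 0.5215, so ε = 2(1 − 0.5215) = 0.9570.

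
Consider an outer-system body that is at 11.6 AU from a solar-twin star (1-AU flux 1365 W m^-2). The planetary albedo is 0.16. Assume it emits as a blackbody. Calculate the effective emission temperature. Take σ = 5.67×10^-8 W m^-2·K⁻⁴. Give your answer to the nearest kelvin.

78 kelvin

By the inverse-square law, S = 1365/11.6² = 10.14 W m^-2.
Averaging over the sphere, the absorbed flux is S(1−α)/4 = 2.130 W m^-2.
Set σT⁴ = 2.130 → T = (2.130/σ)^(1/4) = 78.29 K.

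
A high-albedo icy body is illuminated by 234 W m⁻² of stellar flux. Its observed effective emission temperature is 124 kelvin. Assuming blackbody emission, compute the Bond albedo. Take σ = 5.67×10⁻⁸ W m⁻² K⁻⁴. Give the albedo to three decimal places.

From σT⁴ = S(1−α)/4 we invert for α: 1−α = 4σT⁴/S.
σT⁴ = 13.41 W m⁻², so 4σT⁴ = 53.62 W m⁻².
Hence α = 1 − 53.62/234.0 = 0.7709.

0.771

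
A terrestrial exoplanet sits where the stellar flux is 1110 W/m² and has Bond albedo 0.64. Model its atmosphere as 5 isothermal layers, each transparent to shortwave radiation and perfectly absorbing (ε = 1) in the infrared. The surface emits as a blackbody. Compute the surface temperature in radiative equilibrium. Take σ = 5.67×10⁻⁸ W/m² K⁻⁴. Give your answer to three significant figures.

OLR = S(1−α)/4 = 99.90 W/m²; the top layer radiates at T_e = 204.9 K.
Layer-by-layer balance gives σT_s⁴ = (N+1)σT_e⁴, so T_s = 6^¼·204.9 = 320.7 K.

321 kelvin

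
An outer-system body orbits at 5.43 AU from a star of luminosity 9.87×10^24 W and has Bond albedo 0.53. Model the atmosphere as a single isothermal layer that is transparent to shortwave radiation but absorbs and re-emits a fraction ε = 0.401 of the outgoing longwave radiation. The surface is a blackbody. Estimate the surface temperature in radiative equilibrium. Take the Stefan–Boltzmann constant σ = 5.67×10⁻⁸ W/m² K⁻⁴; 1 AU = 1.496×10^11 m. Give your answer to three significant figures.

d = 5.43 × 1.496×10^11 m = 8.123×10^11 m.
Spreading L over a sphere of radius d: S = 9.87×10^24/(4π·8.12×10^11²) = 1.190 W/m².
Effective emission temperature (TOA balance): σT_e⁴ = S(1−α)/4 = 0.1399 W/m² → T_e = 39.63 K.
Surface balance with a leaky layer gives σT_s⁴ = σT_e⁴·2/(2−ε), so T_s = T_e·[2/(2−0.401)]^(1/4) = 41.91 K.

41.9 K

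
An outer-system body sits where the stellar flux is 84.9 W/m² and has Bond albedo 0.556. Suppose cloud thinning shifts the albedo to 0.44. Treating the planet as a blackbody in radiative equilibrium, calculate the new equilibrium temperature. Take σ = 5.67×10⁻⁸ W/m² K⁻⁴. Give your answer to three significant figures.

120 K

New equilibrium: T₂ = [(1−0.44)·84.90/(4σ)]^(1/4) = 120.3 K.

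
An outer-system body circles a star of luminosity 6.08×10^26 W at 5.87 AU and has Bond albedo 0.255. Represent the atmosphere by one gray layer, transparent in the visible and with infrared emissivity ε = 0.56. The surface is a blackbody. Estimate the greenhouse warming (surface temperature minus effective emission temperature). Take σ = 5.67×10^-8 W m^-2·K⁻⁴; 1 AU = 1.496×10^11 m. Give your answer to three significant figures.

10.3 K

Orbital distance: d = 5.87 AU = 8.782×10^11 m.
S = L/(4πd²) = 62.74 W m^-2.
The planet radiates to space at T_e = [S(1−α)/(4σ)]^(1/4) = 119.8 K.
For a single slab of emissivity ε, T_s⁴ = 2T_e⁴/(2−ε); thus T_s = 119.8·(1.389)^(1/4) = 130.1 K.
T_s − T_e = 130.1 − 119.8 = 10.26 K.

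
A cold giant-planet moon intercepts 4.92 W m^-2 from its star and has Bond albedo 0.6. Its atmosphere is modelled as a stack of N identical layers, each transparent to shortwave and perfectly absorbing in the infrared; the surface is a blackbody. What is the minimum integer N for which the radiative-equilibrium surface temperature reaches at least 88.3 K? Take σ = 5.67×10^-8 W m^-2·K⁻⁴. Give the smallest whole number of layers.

Top-of-atmosphere balance: σT_e⁴ = S(1−α)/4 = 0.4920 W m^-2 → T_e = 54.27 K.
Since T_s⁴ = (N+1)T_e⁴, we need N ≥ (T_s/T_e)⁴ − 1 = 6.006.
The minimum whole number is N = 7.

7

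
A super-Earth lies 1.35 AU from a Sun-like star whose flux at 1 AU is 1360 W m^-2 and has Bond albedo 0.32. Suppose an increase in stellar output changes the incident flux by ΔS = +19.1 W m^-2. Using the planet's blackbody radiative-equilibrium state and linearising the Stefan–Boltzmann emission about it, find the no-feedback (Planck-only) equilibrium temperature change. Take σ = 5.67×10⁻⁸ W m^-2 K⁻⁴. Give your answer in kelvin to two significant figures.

1.4 kelvin

Flux at the orbit: S = 1360/(1.35)² = 746.2 W m^-2.
The baseline emission temperature is T_e = 217.5 K.
TOA radiative forcing: ΔF = (1−α)ΔS/4 = 0.68·(+19.1)/4 = 3.247 W m^-2.
Planck response: λ_P = 4σT_e³ = 4·5.67×10⁻⁸·(217.5)³ = 2.333 W m^-2/K.
ΔT₀ = ΔF/λ_P = 3.247/2.333 = 1.39 K.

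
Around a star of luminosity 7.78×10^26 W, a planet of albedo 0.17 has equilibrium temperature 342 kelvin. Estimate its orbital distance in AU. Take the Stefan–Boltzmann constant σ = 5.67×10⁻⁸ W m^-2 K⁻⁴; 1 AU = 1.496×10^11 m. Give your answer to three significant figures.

0.860 AU

The flux needed for this T is 4σT⁴/(1−0.17) = 3738 W m^-2.
Then d = [L/(4πS)]^(1/2) = 1.287×10^11 m, i.e. 0.8602 AU.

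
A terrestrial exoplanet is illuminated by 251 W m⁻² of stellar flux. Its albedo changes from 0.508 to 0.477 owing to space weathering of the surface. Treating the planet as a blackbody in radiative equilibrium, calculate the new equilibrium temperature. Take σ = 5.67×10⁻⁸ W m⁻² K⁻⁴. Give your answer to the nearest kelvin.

New equilibrium: T₂ = [(1−0.477)·251.0/(4σ)]^(1/4) = 155.1 K.

155 K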